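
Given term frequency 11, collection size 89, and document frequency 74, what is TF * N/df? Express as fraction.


TF * (N/df)
= 11 * (89/74)
= 11 * 89/74
= 979/74

979/74


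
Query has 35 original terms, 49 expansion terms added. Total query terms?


Original terms: 35
Expansion terms: 49
Total = 35 + 49 = 84

84


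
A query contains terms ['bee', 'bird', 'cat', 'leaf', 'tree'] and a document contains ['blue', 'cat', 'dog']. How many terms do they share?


Query terms: ['bee', 'bird', 'cat', 'leaf', 'tree']
Document terms: ['blue', 'cat', 'dog']
Common terms: ['cat']
Overlap count = 1

1


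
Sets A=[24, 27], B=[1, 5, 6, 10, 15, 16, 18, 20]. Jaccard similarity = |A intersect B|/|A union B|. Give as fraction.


A intersect B = []
|A intersect B| = 0
A union B = [1, 5, 6, 10, 15, 16, 18, 20, 24, 27]
|A union B| = 10
Jaccard = 0/10 = 0

0


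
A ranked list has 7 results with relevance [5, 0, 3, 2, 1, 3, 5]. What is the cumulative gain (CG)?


Cumulative Gain = sum of relevance scores
Position 1: rel=5, running sum=5
Position 2: rel=0, running sum=5
Position 3: rel=3, running sum=8
Position 4: rel=2, running sum=10
Position 5: rel=1, running sum=11
Position 6: rel=3, running sum=14
Position 7: rel=5, running sum=19
CG = 19

19


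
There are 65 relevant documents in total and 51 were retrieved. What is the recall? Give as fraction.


Recall = retrieved_relevant / total_relevant
= 51 / 65
= 51 / (51 + 14)
= 51/65

51/65


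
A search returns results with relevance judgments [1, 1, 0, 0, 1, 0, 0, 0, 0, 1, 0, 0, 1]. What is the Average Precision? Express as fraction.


Computing P@k for each relevant position:
Position 1: relevant, P@1 = 1/1 = 1
Position 2: relevant, P@2 = 2/2 = 1
Position 3: not relevant
Position 4: not relevant
Position 5: relevant, P@5 = 3/5 = 3/5
Position 6: not relevant
Position 7: not relevant
Position 8: not relevant
Position 9: not relevant
Position 10: relevant, P@10 = 4/10 = 2/5
Position 11: not relevant
Position 12: not relevant
Position 13: relevant, P@13 = 5/13 = 5/13
Sum of P@k = 1 + 1 + 3/5 + 2/5 + 5/13 = 44/13
AP = 44/13 / 5 = 44/65

44/65


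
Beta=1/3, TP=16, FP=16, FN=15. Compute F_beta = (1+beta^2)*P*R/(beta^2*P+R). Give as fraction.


P = TP/(TP+FP) = 16/32 = 1/2
R = TP/(TP+FN) = 16/31 = 16/31
beta^2 = 1/3^2 = 1/9
(1 + beta^2) = 10/9
Numerator = (1+beta^2)*P*R = 80/279
Denominator = beta^2*P + R = 1/18 + 16/31 = 319/558
F_beta = 160/319

160/319


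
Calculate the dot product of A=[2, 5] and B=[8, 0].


Dot product = sum of element-wise products
A[0]*B[0] = 2*8 = 16
A[1]*B[1] = 5*0 = 0
Sum = 16 + 0 = 16

16


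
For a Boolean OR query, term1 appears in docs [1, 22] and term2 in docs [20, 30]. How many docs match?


Boolean OR: find union of posting lists
term1 docs: [1, 22]
term2 docs: [20, 30]
Union: [1, 20, 22, 30]
|union| = 4

4


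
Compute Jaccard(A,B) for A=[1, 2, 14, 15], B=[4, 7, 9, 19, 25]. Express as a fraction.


A intersect B = []
|A intersect B| = 0
A union B = [1, 2, 4, 7, 9, 14, 15, 19, 25]
|A union B| = 9
Jaccard = 0/9 = 0

0


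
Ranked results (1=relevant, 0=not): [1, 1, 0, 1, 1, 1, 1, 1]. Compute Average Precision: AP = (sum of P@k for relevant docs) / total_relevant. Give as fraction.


Computing P@k for each relevant position:
Position 1: relevant, P@1 = 1/1 = 1
Position 2: relevant, P@2 = 2/2 = 1
Position 3: not relevant
Position 4: relevant, P@4 = 3/4 = 3/4
Position 5: relevant, P@5 = 4/5 = 4/5
Position 6: relevant, P@6 = 5/6 = 5/6
Position 7: relevant, P@7 = 6/7 = 6/7
Position 8: relevant, P@8 = 7/8 = 7/8
Sum of P@k = 1 + 1 + 3/4 + 4/5 + 5/6 + 6/7 + 7/8 = 5137/840
AP = 5137/840 / 7 = 5137/5880

5137/5880


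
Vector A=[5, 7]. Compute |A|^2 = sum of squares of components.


|A|^2 = sum of squared components
A[0]^2 = 5^2 = 25
A[1]^2 = 7^2 = 49
Sum = 25 + 49 = 74

74


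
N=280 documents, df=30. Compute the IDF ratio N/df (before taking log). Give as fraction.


IDF ratio = N / df
= 280 / 30
= 28/3

28/3


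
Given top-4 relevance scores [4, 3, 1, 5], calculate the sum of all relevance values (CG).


Cumulative Gain = sum of relevance scores
Position 1: rel=4, running sum=4
Position 2: rel=3, running sum=7
Position 3: rel=1, running sum=8
Position 4: rel=5, running sum=13
CG = 13

13


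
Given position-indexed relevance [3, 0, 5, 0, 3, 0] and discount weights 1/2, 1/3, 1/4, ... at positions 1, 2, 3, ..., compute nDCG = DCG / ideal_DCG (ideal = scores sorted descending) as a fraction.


Position discount weights w_i = 1/(i+1) for i=1..6:
Weights = [1/2, 1/3, 1/4, 1/5, 1/6, 1/7]
Actual relevance: [3, 0, 5, 0, 3, 0]
DCG = 3/2 + 0/3 + 5/4 + 0/5 + 3/6 + 0/7 = 13/4
Ideal relevance (sorted desc): [5, 3, 3, 0, 0, 0]
Ideal DCG = 5/2 + 3/3 + 3/4 + 0/5 + 0/6 + 0/7 = 17/4
nDCG = DCG / ideal_DCG = 13/4 / 17/4 = 13/17

13/17


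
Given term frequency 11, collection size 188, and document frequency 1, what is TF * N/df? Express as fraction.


TF * (N/df)
= 11 * (188/1)
= 11 * 188
= 2068

2068


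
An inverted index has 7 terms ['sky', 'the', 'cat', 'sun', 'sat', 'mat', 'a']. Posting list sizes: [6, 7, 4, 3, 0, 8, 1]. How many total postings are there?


Summing posting list sizes:
'sky': 6 postings
'the': 7 postings
'cat': 4 postings
'sun': 3 postings
'sat': 0 postings
'mat': 8 postings
'a': 1 postings
Total = 6 + 7 + 4 + 3 + 0 + 8 + 1 = 29

29


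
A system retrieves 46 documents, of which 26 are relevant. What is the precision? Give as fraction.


Precision = relevant_retrieved / total_retrieved
= 26 / 46
= 26 / (26 + 20)
= 13/23

13/23


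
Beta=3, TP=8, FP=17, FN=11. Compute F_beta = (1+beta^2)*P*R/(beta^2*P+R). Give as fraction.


P = TP/(TP+FP) = 8/25 = 8/25
R = TP/(TP+FN) = 8/19 = 8/19
beta^2 = 3^2 = 9
(1 + beta^2) = 10
Numerator = (1+beta^2)*P*R = 128/95
Denominator = beta^2*P + R = 72/25 + 8/19 = 1568/475
F_beta = 20/49

20/49


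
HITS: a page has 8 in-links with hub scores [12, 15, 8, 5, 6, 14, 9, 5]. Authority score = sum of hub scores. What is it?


Authority = sum of hub scores of in-linkers
In-link 1: hub score = 12
In-link 2: hub score = 15
In-link 3: hub score = 8
In-link 4: hub score = 5
In-link 5: hub score = 6
In-link 6: hub score = 14
In-link 7: hub score = 9
In-link 8: hub score = 5
Authority = 12 + 15 + 8 + 5 + 6 + 14 + 9 + 5 = 74

74


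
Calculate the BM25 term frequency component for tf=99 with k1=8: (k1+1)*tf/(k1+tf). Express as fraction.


BM25 TF component = (k1+1)*tf / (k1+tf)
k1 = 8, tf = 99
Numerator = (8+1)*99 = 891
Denominator = 8 + 99 = 107
= 891/107 = 891/107

891/107


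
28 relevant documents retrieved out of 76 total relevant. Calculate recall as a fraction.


Recall = retrieved_relevant / total_relevant
= 28 / 76
= 28 / (28 + 48)
= 7/19

7/19


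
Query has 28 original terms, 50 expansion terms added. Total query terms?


Original terms: 28
Expansion terms: 50
Total = 28 + 50 = 78

78


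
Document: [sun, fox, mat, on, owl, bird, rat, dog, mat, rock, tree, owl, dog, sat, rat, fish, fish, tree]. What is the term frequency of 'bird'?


Document has 18 words
Scanning for 'bird':
Found at positions: [5]
Count = 1

1


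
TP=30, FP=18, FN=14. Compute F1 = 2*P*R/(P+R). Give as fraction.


F1 = 2 * P * R / (P + R)
P = TP/(TP+FP) = 30/48 = 5/8
R = TP/(TP+FN) = 30/44 = 15/22
2 * P * R = 2 * 5/8 * 15/22 = 75/88
P + R = 5/8 + 15/22 = 115/88
F1 = 75/88 / 115/88 = 15/23

15/23


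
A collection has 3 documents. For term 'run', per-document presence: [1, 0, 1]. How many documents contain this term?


Checking each document for 'run':
Doc 1: present
Doc 2: absent
Doc 3: present
df = sum of presences = 1 + 0 + 1 = 2

2


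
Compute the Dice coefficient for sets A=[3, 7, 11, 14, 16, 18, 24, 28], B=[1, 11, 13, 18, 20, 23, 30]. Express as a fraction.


A intersect B = [11, 18]
|A intersect B| = 2
|A| = 8, |B| = 7
Dice = 2*2 / (8+7)
= 4 / 15 = 4/15

4/15


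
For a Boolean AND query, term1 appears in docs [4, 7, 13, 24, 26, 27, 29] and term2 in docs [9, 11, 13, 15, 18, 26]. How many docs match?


Boolean AND: find intersection of posting lists
term1 docs: [4, 7, 13, 24, 26, 27, 29]
term2 docs: [9, 11, 13, 15, 18, 26]
Intersection: [13, 26]
|intersection| = 2

2


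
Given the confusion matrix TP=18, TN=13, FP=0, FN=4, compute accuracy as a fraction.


Accuracy = (TP + TN) / (TP + TN + FP + FN)
TP + TN = 18 + 13 = 31
Total = 18 + 13 + 0 + 4 = 35
Accuracy = 31 / 35 = 31/35

31/35


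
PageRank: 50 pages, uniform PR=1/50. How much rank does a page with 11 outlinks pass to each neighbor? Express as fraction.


Initial PR = 1/50 = 1/50
Outlinks = 11
Contribution per link = PR / outlinks
= 1/50 / 11
= 1/550

1/550


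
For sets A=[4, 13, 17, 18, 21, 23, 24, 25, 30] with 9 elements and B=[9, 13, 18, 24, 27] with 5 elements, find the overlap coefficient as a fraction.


A intersect B = [13, 18, 24]
|A intersect B| = 3
min(|A|, |B|) = min(9, 5) = 5
Overlap = 3 / 5 = 3/5

3/5


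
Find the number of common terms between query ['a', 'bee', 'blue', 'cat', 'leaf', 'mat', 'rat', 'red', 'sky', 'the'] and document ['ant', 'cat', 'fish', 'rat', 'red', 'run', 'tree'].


Query terms: ['a', 'bee', 'blue', 'cat', 'leaf', 'mat', 'rat', 'red', 'sky', 'the']
Document terms: ['ant', 'cat', 'fish', 'rat', 'red', 'run', 'tree']
Common terms: ['cat', 'rat', 'red']
Overlap count = 3

3


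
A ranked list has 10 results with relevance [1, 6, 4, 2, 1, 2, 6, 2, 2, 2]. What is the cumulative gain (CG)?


Cumulative Gain = sum of relevance scores
Position 1: rel=1, running sum=1
Position 2: rel=6, running sum=7
Position 3: rel=4, running sum=11
Position 4: rel=2, running sum=13
Position 5: rel=1, running sum=14
Position 6: rel=2, running sum=16
Position 7: rel=6, running sum=22
Position 8: rel=2, running sum=24
Position 9: rel=2, running sum=26
Position 10: rel=2, running sum=28
CG = 28

28


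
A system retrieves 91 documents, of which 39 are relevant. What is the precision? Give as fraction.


Precision = relevant_retrieved / total_retrieved
= 39 / 91
= 39 / (39 + 52)
= 3/7

3/7


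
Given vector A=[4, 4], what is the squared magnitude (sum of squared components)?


|A|^2 = sum of squared components
A[0]^2 = 4^2 = 16
A[1]^2 = 4^2 = 16
Sum = 16 + 16 = 32

32


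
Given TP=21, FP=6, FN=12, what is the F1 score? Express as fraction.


F1 = 2 * P * R / (P + R)
P = TP/(TP+FP) = 21/27 = 7/9
R = TP/(TP+FN) = 21/33 = 7/11
2 * P * R = 2 * 7/9 * 7/11 = 98/99
P + R = 7/9 + 7/11 = 140/99
F1 = 98/99 / 140/99 = 7/10

7/10


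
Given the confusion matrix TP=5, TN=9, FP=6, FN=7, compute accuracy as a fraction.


Accuracy = (TP + TN) / (TP + TN + FP + FN)
TP + TN = 5 + 9 = 14
Total = 5 + 9 + 6 + 7 = 27
Accuracy = 14 / 27 = 14/27

14/27


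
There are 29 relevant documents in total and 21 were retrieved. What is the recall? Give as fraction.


Recall = retrieved_relevant / total_relevant
= 21 / 29
= 21 / (21 + 8)
= 21/29

21/29


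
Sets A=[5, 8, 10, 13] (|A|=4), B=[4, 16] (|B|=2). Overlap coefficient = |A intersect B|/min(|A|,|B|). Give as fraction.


A intersect B = []
|A intersect B| = 0
min(|A|, |B|) = min(4, 2) = 2
Overlap = 0 / 2 = 0

0


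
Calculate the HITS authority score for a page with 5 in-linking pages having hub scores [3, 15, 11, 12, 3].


Authority = sum of hub scores of in-linkers
In-link 1: hub score = 3
In-link 2: hub score = 15
In-link 3: hub score = 11
In-link 4: hub score = 12
In-link 5: hub score = 3
Authority = 3 + 15 + 11 + 12 + 3 = 44

44


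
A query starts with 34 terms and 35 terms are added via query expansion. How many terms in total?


Original terms: 34
Expansion terms: 35
Total = 34 + 35 = 69

69


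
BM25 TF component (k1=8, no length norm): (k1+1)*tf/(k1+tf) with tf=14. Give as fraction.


BM25 TF component = (k1+1)*tf / (k1+tf)
k1 = 8, tf = 14
Numerator = (8+1)*14 = 126
Denominator = 8 + 14 = 22
= 126/22 = 63/11

63/11


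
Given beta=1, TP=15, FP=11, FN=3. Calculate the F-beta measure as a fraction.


P = TP/(TP+FP) = 15/26 = 15/26
R = TP/(TP+FN) = 15/18 = 5/6
beta^2 = 1^2 = 1
(1 + beta^2) = 2
Numerator = (1+beta^2)*P*R = 25/26
Denominator = beta^2*P + R = 15/26 + 5/6 = 55/39
F_beta = 15/22

15/22


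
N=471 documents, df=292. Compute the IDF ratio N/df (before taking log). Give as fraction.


IDF ratio = N / df
= 471 / 292
= 471/292

471/292


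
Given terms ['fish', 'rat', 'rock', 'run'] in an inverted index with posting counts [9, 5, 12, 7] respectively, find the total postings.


Summing posting list sizes:
'fish': 9 postings
'rat': 5 postings
'rock': 12 postings
'run': 7 postings
Total = 9 + 5 + 12 + 7 = 33

33


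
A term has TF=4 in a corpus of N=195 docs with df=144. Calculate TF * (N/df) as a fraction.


TF * (N/df)
= 4 * (195/144)
= 4 * 65/48
= 65/12

65/12


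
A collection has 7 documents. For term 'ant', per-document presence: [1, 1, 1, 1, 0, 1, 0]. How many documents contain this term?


Checking each document for 'ant':
Doc 1: present
Doc 2: present
Doc 3: present
Doc 4: present
Doc 5: absent
Doc 6: present
Doc 7: absent
df = sum of presences = 1 + 1 + 1 + 1 + 0 + 1 + 0 = 5

5


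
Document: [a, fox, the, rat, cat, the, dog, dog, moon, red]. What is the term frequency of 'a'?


Document has 10 words
Scanning for 'a':
Found at positions: [0]
Count = 1

1


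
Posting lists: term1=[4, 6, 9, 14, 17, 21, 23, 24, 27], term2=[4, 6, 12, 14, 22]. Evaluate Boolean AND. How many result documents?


Boolean AND: find intersection of posting lists
term1 docs: [4, 6, 9, 14, 17, 21, 23, 24, 27]
term2 docs: [4, 6, 12, 14, 22]
Intersection: [4, 6, 14]
|intersection| = 3

3


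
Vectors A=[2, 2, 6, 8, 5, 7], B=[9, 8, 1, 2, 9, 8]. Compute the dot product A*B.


Dot product = sum of element-wise products
A[0]*B[0] = 2*9 = 18
A[1]*B[1] = 2*8 = 16
A[2]*B[2] = 6*1 = 6
A[3]*B[3] = 8*2 = 16
A[4]*B[4] = 5*9 = 45
A[5]*B[5] = 7*8 = 56
Sum = 18 + 16 + 6 + 16 + 45 + 56 = 157

157


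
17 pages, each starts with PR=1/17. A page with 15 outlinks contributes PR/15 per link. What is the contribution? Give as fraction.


Initial PR = 1/17 = 1/17
Outlinks = 15
Contribution per link = PR / outlinks
= 1/17 / 15
= 1/255

1/255


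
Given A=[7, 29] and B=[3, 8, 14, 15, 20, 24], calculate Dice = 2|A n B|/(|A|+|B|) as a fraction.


A intersect B = []
|A intersect B| = 0
|A| = 2, |B| = 6
Dice = 2*0 / (2+6)
= 0 / 8 = 0

0


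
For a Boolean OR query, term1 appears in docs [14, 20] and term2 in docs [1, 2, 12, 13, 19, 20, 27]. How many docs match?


Boolean OR: find union of posting lists
term1 docs: [14, 20]
term2 docs: [1, 2, 12, 13, 19, 20, 27]
Union: [1, 2, 12, 13, 14, 19, 20, 27]
|union| = 8

8


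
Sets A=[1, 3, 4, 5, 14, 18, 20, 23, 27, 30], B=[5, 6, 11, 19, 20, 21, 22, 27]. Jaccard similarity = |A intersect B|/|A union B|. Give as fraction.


A intersect B = [5, 20, 27]
|A intersect B| = 3
A union B = [1, 3, 4, 5, 6, 11, 14, 18, 19, 20, 21, 22, 23, 27, 30]
|A union B| = 15
Jaccard = 3/15 = 1/5

1/5


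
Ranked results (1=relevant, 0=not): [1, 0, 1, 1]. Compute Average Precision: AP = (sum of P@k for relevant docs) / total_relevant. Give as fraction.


Computing P@k for each relevant position:
Position 1: relevant, P@1 = 1/1 = 1
Position 2: not relevant
Position 3: relevant, P@3 = 2/3 = 2/3
Position 4: relevant, P@4 = 3/4 = 3/4
Sum of P@k = 1 + 2/3 + 3/4 = 29/12
AP = 29/12 / 3 = 29/36

29/36


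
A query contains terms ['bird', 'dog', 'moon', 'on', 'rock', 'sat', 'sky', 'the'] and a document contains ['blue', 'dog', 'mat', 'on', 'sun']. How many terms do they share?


Query terms: ['bird', 'dog', 'moon', 'on', 'rock', 'sat', 'sky', 'the']
Document terms: ['blue', 'dog', 'mat', 'on', 'sun']
Common terms: ['dog', 'on']
Overlap count = 2

2


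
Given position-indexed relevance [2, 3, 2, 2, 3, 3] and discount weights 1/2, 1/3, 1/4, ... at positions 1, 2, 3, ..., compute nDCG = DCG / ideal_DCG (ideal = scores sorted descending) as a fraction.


Position discount weights w_i = 1/(i+1) for i=1..6:
Weights = [1/2, 1/3, 1/4, 1/5, 1/6, 1/7]
Actual relevance: [2, 3, 2, 2, 3, 3]
DCG = 2/2 + 3/3 + 2/4 + 2/5 + 3/6 + 3/7 = 134/35
Ideal relevance (sorted desc): [3, 3, 3, 2, 2, 2]
Ideal DCG = 3/2 + 3/3 + 3/4 + 2/5 + 2/6 + 2/7 = 1793/420
nDCG = DCG / ideal_DCG = 134/35 / 1793/420 = 1608/1793

1608/1793


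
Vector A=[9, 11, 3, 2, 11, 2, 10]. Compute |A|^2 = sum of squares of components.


|A|^2 = sum of squared components
A[0]^2 = 9^2 = 81
A[1]^2 = 11^2 = 121
A[2]^2 = 3^2 = 9
A[3]^2 = 2^2 = 4
A[4]^2 = 11^2 = 121
A[5]^2 = 2^2 = 4
A[6]^2 = 10^2 = 100
Sum = 81 + 121 + 9 + 4 + 121 + 4 + 100 = 440

440


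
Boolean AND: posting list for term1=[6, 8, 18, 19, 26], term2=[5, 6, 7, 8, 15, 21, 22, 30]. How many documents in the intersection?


Boolean AND: find intersection of posting lists
term1 docs: [6, 8, 18, 19, 26]
term2 docs: [5, 6, 7, 8, 15, 21, 22, 30]
Intersection: [6, 8]
|intersection| = 2

2


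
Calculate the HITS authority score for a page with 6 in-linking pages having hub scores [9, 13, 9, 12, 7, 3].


Authority = sum of hub scores of in-linkers
In-link 1: hub score = 9
In-link 2: hub score = 13
In-link 3: hub score = 9
In-link 4: hub score = 12
In-link 5: hub score = 7
In-link 6: hub score = 3
Authority = 9 + 13 + 9 + 12 + 7 + 3 = 53

53


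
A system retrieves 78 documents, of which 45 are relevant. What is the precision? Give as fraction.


Precision = relevant_retrieved / total_retrieved
= 45 / 78
= 45 / (45 + 33)
= 15/26

15/26


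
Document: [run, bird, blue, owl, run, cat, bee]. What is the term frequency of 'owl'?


Document has 7 words
Scanning for 'owl':
Found at positions: [3]
Count = 1

1


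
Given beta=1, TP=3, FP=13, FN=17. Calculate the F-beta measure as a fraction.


P = TP/(TP+FP) = 3/16 = 3/16
R = TP/(TP+FN) = 3/20 = 3/20
beta^2 = 1^2 = 1
(1 + beta^2) = 2
Numerator = (1+beta^2)*P*R = 9/160
Denominator = beta^2*P + R = 3/16 + 3/20 = 27/80
F_beta = 1/6

1/6


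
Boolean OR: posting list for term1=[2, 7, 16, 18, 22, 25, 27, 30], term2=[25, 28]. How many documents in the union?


Boolean OR: find union of posting lists
term1 docs: [2, 7, 16, 18, 22, 25, 27, 30]
term2 docs: [25, 28]
Union: [2, 7, 16, 18, 22, 25, 27, 28, 30]
|union| = 9

9


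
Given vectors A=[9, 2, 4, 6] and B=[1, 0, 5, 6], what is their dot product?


Dot product = sum of element-wise products
A[0]*B[0] = 9*1 = 9
A[1]*B[1] = 2*0 = 0
A[2]*B[2] = 4*5 = 20
A[3]*B[3] = 6*6 = 36
Sum = 9 + 0 + 20 + 36 = 65

65


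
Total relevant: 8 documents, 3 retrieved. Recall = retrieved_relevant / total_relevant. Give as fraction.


Recall = retrieved_relevant / total_relevant
= 3 / 8
= 3 / (3 + 5)
= 3/8

3/8


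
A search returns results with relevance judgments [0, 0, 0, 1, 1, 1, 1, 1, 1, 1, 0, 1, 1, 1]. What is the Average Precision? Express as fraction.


Computing P@k for each relevant position:
Position 1: not relevant
Position 2: not relevant
Position 3: not relevant
Position 4: relevant, P@4 = 1/4 = 1/4
Position 5: relevant, P@5 = 2/5 = 2/5
Position 6: relevant, P@6 = 3/6 = 1/2
Position 7: relevant, P@7 = 4/7 = 4/7
Position 8: relevant, P@8 = 5/8 = 5/8
Position 9: relevant, P@9 = 6/9 = 2/3
Position 10: relevant, P@10 = 7/10 = 7/10
Position 11: not relevant
Position 12: relevant, P@12 = 8/12 = 2/3
Position 13: relevant, P@13 = 9/13 = 9/13
Position 14: relevant, P@14 = 10/14 = 5/7
Sum of P@k = 1/4 + 2/5 + 1/2 + 4/7 + 5/8 + 2/3 + 7/10 + 2/3 + 9/13 + 5/7 = 63187/10920
AP = 63187/10920 / 10 = 63187/109200

63187/109200


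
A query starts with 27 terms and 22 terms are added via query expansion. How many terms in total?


Original terms: 27
Expansion terms: 22
Total = 27 + 22 = 49

49


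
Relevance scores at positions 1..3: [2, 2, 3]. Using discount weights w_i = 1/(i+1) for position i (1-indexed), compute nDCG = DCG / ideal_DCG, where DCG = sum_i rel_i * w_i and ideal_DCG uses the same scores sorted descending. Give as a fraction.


Position discount weights w_i = 1/(i+1) for i=1..3:
Weights = [1/2, 1/3, 1/4]
Actual relevance: [2, 2, 3]
DCG = 2/2 + 2/3 + 3/4 = 29/12
Ideal relevance (sorted desc): [3, 2, 2]
Ideal DCG = 3/2 + 2/3 + 2/4 = 8/3
nDCG = DCG / ideal_DCG = 29/12 / 8/3 = 29/32

29/32


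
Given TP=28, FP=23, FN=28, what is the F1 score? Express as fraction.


F1 = 2 * P * R / (P + R)
P = TP/(TP+FP) = 28/51 = 28/51
R = TP/(TP+FN) = 28/56 = 1/2
2 * P * R = 2 * 28/51 * 1/2 = 28/51
P + R = 28/51 + 1/2 = 107/102
F1 = 28/51 / 107/102 = 56/107

56/107


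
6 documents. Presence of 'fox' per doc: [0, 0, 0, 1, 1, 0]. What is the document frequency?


Checking each document for 'fox':
Doc 1: absent
Doc 2: absent
Doc 3: absent
Doc 4: present
Doc 5: present
Doc 6: absent
df = sum of presences = 0 + 0 + 0 + 1 + 1 + 0 = 2

2


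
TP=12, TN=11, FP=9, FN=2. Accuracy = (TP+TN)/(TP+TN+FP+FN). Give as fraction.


Accuracy = (TP + TN) / (TP + TN + FP + FN)
TP + TN = 12 + 11 = 23
Total = 12 + 11 + 9 + 2 = 34
Accuracy = 23 / 34 = 23/34

23/34


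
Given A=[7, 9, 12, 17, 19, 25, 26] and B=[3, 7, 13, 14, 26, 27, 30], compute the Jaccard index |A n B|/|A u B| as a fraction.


A intersect B = [7, 26]
|A intersect B| = 2
A union B = [3, 7, 9, 12, 13, 14, 17, 19, 25, 26, 27, 30]
|A union B| = 12
Jaccard = 2/12 = 1/6

1/6


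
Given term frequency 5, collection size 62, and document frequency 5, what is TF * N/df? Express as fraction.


TF * (N/df)
= 5 * (62/5)
= 5 * 62/5
= 62

62


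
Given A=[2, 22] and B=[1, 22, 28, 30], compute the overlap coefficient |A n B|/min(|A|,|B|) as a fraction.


A intersect B = [22]
|A intersect B| = 1
min(|A|, |B|) = min(2, 4) = 2
Overlap = 1 / 2 = 1/2

1/2


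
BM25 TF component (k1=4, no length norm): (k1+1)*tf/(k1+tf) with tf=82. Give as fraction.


BM25 TF component = (k1+1)*tf / (k1+tf)
k1 = 4, tf = 82
Numerator = (4+1)*82 = 410
Denominator = 4 + 82 = 86
= 410/86 = 205/43

205/43


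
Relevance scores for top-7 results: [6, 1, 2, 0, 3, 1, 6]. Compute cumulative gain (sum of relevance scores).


Cumulative Gain = sum of relevance scores
Position 1: rel=6, running sum=6
Position 2: rel=1, running sum=7
Position 3: rel=2, running sum=9
Position 4: rel=0, running sum=9
Position 5: rel=3, running sum=12
Position 6: rel=1, running sum=13
Position 7: rel=6, running sum=19
CG = 19

19


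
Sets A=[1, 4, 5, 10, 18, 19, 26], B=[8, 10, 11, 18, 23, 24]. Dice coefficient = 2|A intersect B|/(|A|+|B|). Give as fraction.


A intersect B = [10, 18]
|A intersect B| = 2
|A| = 7, |B| = 6
Dice = 2*2 / (7+6)
= 4 / 13 = 4/13

4/13


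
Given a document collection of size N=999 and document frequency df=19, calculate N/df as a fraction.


IDF ratio = N / df
= 999 / 19
= 999/19

999/19


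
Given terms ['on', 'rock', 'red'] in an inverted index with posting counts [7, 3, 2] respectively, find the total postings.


Summing posting list sizes:
'on': 7 postings
'rock': 3 postings
'red': 2 postings
Total = 7 + 3 + 2 = 12

12


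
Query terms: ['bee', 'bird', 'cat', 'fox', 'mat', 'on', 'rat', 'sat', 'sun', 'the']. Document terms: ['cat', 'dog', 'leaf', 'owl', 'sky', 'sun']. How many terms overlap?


Query terms: ['bee', 'bird', 'cat', 'fox', 'mat', 'on', 'rat', 'sat', 'sun', 'the']
Document terms: ['cat', 'dog', 'leaf', 'owl', 'sky', 'sun']
Common terms: ['cat', 'sun']
Overlap count = 2

2


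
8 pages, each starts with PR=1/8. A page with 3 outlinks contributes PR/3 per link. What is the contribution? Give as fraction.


Initial PR = 1/8 = 1/8
Outlinks = 3
Contribution per link = PR / outlinks
= 1/8 / 3
= 1/24

1/24


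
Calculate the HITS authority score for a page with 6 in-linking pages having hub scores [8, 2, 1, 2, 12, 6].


Authority = sum of hub scores of in-linkers
In-link 1: hub score = 8
In-link 2: hub score = 2
In-link 3: hub score = 1
In-link 4: hub score = 2
In-link 5: hub score = 12
In-link 6: hub score = 6
Authority = 8 + 2 + 1 + 2 + 12 + 6 = 31

31


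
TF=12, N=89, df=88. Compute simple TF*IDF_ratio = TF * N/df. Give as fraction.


TF * (N/df)
= 12 * (89/88)
= 12 * 89/88
= 267/22

267/22


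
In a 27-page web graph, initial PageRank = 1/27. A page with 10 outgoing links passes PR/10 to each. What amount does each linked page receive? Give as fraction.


Initial PR = 1/27 = 1/27
Outlinks = 10
Contribution per link = PR / outlinks
= 1/27 / 10
= 1/270

1/270


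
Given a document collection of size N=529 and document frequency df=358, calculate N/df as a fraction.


IDF ratio = N / df
= 529 / 358
= 529/358

529/358


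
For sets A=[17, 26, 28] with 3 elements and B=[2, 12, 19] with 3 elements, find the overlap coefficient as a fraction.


A intersect B = []
|A intersect B| = 0
min(|A|, |B|) = min(3, 3) = 3
Overlap = 0 / 3 = 0

0


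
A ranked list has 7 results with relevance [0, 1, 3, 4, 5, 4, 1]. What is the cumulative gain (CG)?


Cumulative Gain = sum of relevance scores
Position 1: rel=0, running sum=0
Position 2: rel=1, running sum=1
Position 3: rel=3, running sum=4
Position 4: rel=4, running sum=8
Position 5: rel=5, running sum=13
Position 6: rel=4, running sum=17
Position 7: rel=1, running sum=18
CG = 18

18


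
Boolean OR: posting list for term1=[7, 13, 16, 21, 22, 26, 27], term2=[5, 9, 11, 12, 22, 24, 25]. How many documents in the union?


Boolean OR: find union of posting lists
term1 docs: [7, 13, 16, 21, 22, 26, 27]
term2 docs: [5, 9, 11, 12, 22, 24, 25]
Union: [5, 7, 9, 11, 12, 13, 16, 21, 22, 24, 25, 26, 27]
|union| = 13

13


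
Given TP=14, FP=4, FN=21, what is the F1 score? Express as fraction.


F1 = 2 * P * R / (P + R)
P = TP/(TP+FP) = 14/18 = 7/9
R = TP/(TP+FN) = 14/35 = 2/5
2 * P * R = 2 * 7/9 * 2/5 = 28/45
P + R = 7/9 + 2/5 = 53/45
F1 = 28/45 / 53/45 = 28/53

28/53


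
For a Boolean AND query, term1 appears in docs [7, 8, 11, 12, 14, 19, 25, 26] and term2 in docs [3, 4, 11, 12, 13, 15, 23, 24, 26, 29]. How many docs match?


Boolean AND: find intersection of posting lists
term1 docs: [7, 8, 11, 12, 14, 19, 25, 26]
term2 docs: [3, 4, 11, 12, 13, 15, 23, 24, 26, 29]
Intersection: [11, 12, 26]
|intersection| = 3

3


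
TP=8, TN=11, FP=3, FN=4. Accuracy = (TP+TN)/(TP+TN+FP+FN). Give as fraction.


Accuracy = (TP + TN) / (TP + TN + FP + FN)
TP + TN = 8 + 11 = 19
Total = 8 + 11 + 3 + 4 = 26
Accuracy = 19 / 26 = 19/26

19/26


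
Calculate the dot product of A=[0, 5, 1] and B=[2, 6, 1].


Dot product = sum of element-wise products
A[0]*B[0] = 0*2 = 0
A[1]*B[1] = 5*6 = 30
A[2]*B[2] = 1*1 = 1
Sum = 0 + 30 + 1 = 31

31


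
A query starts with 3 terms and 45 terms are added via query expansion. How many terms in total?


Original terms: 3
Expansion terms: 45
Total = 3 + 45 = 48

48


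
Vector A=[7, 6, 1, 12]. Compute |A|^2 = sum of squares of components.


|A|^2 = sum of squared components
A[0]^2 = 7^2 = 49
A[1]^2 = 6^2 = 36
A[2]^2 = 1^2 = 1
A[3]^2 = 12^2 = 144
Sum = 49 + 36 + 1 + 144 = 230

230


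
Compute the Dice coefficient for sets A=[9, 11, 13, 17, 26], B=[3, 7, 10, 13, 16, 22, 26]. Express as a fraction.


A intersect B = [13, 26]
|A intersect B| = 2
|A| = 5, |B| = 7
Dice = 2*2 / (5+7)
= 4 / 12 = 1/3

1/3


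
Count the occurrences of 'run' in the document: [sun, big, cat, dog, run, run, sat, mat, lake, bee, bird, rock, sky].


Document has 13 words
Scanning for 'run':
Found at positions: [4, 5]
Count = 2

2


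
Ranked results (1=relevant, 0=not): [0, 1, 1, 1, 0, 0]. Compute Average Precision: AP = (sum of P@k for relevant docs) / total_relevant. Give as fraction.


Computing P@k for each relevant position:
Position 1: not relevant
Position 2: relevant, P@2 = 1/2 = 1/2
Position 3: relevant, P@3 = 2/3 = 2/3
Position 4: relevant, P@4 = 3/4 = 3/4
Position 5: not relevant
Position 6: not relevant
Sum of P@k = 1/2 + 2/3 + 3/4 = 23/12
AP = 23/12 / 3 = 23/36

23/36


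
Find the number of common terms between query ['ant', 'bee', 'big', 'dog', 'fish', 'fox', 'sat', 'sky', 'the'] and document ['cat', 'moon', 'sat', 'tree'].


Query terms: ['ant', 'bee', 'big', 'dog', 'fish', 'fox', 'sat', 'sky', 'the']
Document terms: ['cat', 'moon', 'sat', 'tree']
Common terms: ['sat']
Overlap count = 1

1


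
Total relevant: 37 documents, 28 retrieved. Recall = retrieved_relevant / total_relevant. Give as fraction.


Recall = retrieved_relevant / total_relevant
= 28 / 37
= 28 / (28 + 9)
= 28/37

28/37


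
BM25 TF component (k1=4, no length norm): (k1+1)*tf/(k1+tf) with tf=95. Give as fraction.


BM25 TF component = (k1+1)*tf / (k1+tf)
k1 = 4, tf = 95
Numerator = (4+1)*95 = 475
Denominator = 4 + 95 = 99
= 475/99 = 475/99

475/99


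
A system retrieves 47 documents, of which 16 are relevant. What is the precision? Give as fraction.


Precision = relevant_retrieved / total_retrieved
= 16 / 47
= 16 / (16 + 31)
= 16/47

16/47


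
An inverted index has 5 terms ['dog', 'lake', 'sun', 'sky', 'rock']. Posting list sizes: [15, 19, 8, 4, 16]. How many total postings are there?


Summing posting list sizes:
'dog': 15 postings
'lake': 19 postings
'sun': 8 postings
'sky': 4 postings
'rock': 16 postings
Total = 15 + 19 + 8 + 4 + 16 = 62

62


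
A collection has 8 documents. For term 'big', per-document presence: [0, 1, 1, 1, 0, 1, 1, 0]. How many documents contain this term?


Checking each document for 'big':
Doc 1: absent
Doc 2: present
Doc 3: present
Doc 4: present
Doc 5: absent
Doc 6: present
Doc 7: present
Doc 8: absent
df = sum of presences = 0 + 1 + 1 + 1 + 0 + 1 + 1 + 0 = 5

5


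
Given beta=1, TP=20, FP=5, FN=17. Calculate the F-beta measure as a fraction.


P = TP/(TP+FP) = 20/25 = 4/5
R = TP/(TP+FN) = 20/37 = 20/37
beta^2 = 1^2 = 1
(1 + beta^2) = 2
Numerator = (1+beta^2)*P*R = 32/37
Denominator = beta^2*P + R = 4/5 + 20/37 = 248/185
F_beta = 20/31

20/31


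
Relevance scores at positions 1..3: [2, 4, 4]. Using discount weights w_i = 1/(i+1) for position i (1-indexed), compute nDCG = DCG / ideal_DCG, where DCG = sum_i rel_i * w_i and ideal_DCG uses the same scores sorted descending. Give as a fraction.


Position discount weights w_i = 1/(i+1) for i=1..3:
Weights = [1/2, 1/3, 1/4]
Actual relevance: [2, 4, 4]
DCG = 2/2 + 4/3 + 4/4 = 10/3
Ideal relevance (sorted desc): [4, 4, 2]
Ideal DCG = 4/2 + 4/3 + 2/4 = 23/6
nDCG = DCG / ideal_DCG = 10/3 / 23/6 = 20/23

20/23


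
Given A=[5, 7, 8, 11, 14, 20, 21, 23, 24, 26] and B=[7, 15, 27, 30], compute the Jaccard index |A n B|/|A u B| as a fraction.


A intersect B = [7]
|A intersect B| = 1
A union B = [5, 7, 8, 11, 14, 15, 20, 21, 23, 24, 26, 27, 30]
|A union B| = 13
Jaccard = 1/13 = 1/13

1/13


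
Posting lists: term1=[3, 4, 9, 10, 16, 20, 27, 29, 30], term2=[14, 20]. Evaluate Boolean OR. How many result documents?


Boolean OR: find union of posting lists
term1 docs: [3, 4, 9, 10, 16, 20, 27, 29, 30]
term2 docs: [14, 20]
Union: [3, 4, 9, 10, 14, 16, 20, 27, 29, 30]
|union| = 10

10


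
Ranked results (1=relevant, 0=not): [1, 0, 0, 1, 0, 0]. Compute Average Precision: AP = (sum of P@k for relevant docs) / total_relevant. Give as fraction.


Computing P@k for each relevant position:
Position 1: relevant, P@1 = 1/1 = 1
Position 2: not relevant
Position 3: not relevant
Position 4: relevant, P@4 = 2/4 = 1/2
Position 5: not relevant
Position 6: not relevant
Sum of P@k = 1 + 1/2 = 3/2
AP = 3/2 / 2 = 3/4

3/4


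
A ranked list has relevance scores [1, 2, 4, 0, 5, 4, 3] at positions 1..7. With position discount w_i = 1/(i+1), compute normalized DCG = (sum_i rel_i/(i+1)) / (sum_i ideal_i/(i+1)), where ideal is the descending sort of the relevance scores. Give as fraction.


Position discount weights w_i = 1/(i+1) for i=1..7:
Weights = [1/2, 1/3, 1/4, 1/5, 1/6, 1/7, 1/8]
Actual relevance: [1, 2, 4, 0, 5, 4, 3]
DCG = 1/2 + 2/3 + 4/4 + 0/5 + 5/6 + 4/7 + 3/8 = 221/56
Ideal relevance (sorted desc): [5, 4, 4, 3, 2, 1, 0]
Ideal DCG = 5/2 + 4/3 + 4/4 + 3/5 + 2/6 + 1/7 + 0/8 = 1241/210
nDCG = DCG / ideal_DCG = 221/56 / 1241/210 = 195/292

195/292


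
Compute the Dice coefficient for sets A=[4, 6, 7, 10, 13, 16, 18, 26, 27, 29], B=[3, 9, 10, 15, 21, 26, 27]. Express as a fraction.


A intersect B = [10, 26, 27]
|A intersect B| = 3
|A| = 10, |B| = 7
Dice = 2*3 / (10+7)
= 6 / 17 = 6/17

6/17


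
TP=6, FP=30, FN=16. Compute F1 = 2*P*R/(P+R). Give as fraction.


F1 = 2 * P * R / (P + R)
P = TP/(TP+FP) = 6/36 = 1/6
R = TP/(TP+FN) = 6/22 = 3/11
2 * P * R = 2 * 1/6 * 3/11 = 1/11
P + R = 1/6 + 3/11 = 29/66
F1 = 1/11 / 29/66 = 6/29

6/29


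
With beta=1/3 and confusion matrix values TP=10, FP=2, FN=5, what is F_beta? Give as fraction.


P = TP/(TP+FP) = 10/12 = 5/6
R = TP/(TP+FN) = 10/15 = 2/3
beta^2 = 1/3^2 = 1/9
(1 + beta^2) = 10/9
Numerator = (1+beta^2)*P*R = 50/81
Denominator = beta^2*P + R = 5/54 + 2/3 = 41/54
F_beta = 100/123

100/123


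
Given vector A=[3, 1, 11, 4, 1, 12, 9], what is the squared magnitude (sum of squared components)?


|A|^2 = sum of squared components
A[0]^2 = 3^2 = 9
A[1]^2 = 1^2 = 1
A[2]^2 = 11^2 = 121
A[3]^2 = 4^2 = 16
A[4]^2 = 1^2 = 1
A[5]^2 = 12^2 = 144
A[6]^2 = 9^2 = 81
Sum = 9 + 1 + 121 + 16 + 1 + 144 + 81 = 373

373


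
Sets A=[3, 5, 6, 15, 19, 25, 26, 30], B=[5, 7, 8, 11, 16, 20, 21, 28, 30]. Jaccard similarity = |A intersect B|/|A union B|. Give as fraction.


A intersect B = [5, 30]
|A intersect B| = 2
A union B = [3, 5, 6, 7, 8, 11, 15, 16, 19, 20, 21, 25, 26, 28, 30]
|A union B| = 15
Jaccard = 2/15 = 2/15

2/15


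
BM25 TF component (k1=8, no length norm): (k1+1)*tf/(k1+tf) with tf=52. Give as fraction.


BM25 TF component = (k1+1)*tf / (k1+tf)
k1 = 8, tf = 52
Numerator = (8+1)*52 = 468
Denominator = 8 + 52 = 60
= 468/60 = 39/5

39/5


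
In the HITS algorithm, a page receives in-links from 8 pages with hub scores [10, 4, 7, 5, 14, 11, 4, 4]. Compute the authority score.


Authority = sum of hub scores of in-linkers
In-link 1: hub score = 10
In-link 2: hub score = 4
In-link 3: hub score = 7
In-link 4: hub score = 5
In-link 5: hub score = 14
In-link 6: hub score = 11
In-link 7: hub score = 4
In-link 8: hub score = 4
Authority = 10 + 4 + 7 + 5 + 14 + 11 + 4 + 4 = 59

59


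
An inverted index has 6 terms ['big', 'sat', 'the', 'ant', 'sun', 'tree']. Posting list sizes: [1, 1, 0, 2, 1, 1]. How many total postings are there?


Summing posting list sizes:
'big': 1 postings
'sat': 1 postings
'the': 0 postings
'ant': 2 postings
'sun': 1 postings
'tree': 1 postings
Total = 1 + 1 + 0 + 2 + 1 + 1 = 6

6


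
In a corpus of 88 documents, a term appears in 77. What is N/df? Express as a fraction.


IDF ratio = N / df
= 88 / 77
= 8/7

8/7


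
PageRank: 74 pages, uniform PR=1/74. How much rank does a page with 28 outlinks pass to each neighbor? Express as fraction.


Initial PR = 1/74 = 1/74
Outlinks = 28
Contribution per link = PR / outlinks
= 1/74 / 28
= 1/2072

1/2072


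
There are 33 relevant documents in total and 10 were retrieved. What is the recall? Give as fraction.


Recall = retrieved_relevant / total_relevant
= 10 / 33
= 10 / (10 + 23)
= 10/33

10/33


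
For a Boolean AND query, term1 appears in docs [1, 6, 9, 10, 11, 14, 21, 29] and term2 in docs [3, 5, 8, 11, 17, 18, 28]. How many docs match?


Boolean AND: find intersection of posting lists
term1 docs: [1, 6, 9, 10, 11, 14, 21, 29]
term2 docs: [3, 5, 8, 11, 17, 18, 28]
Intersection: [11]
|intersection| = 1

1


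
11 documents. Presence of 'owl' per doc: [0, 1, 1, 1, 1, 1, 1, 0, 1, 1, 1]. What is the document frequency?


Checking each document for 'owl':
Doc 1: absent
Doc 2: present
Doc 3: present
Doc 4: present
Doc 5: present
Doc 6: present
Doc 7: present
Doc 8: absent
Doc 9: present
Doc 10: present
Doc 11: present
df = sum of presences = 0 + 1 + 1 + 1 + 1 + 1 + 1 + 0 + 1 + 1 + 1 = 9

9


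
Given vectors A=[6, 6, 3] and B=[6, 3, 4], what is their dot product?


Dot product = sum of element-wise products
A[0]*B[0] = 6*6 = 36
A[1]*B[1] = 6*3 = 18
A[2]*B[2] = 3*4 = 12
Sum = 36 + 18 + 12 = 66

66


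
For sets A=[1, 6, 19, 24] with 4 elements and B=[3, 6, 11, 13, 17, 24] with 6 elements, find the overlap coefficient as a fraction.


A intersect B = [6, 24]
|A intersect B| = 2
min(|A|, |B|) = min(4, 6) = 4
Overlap = 2 / 4 = 1/2

1/2


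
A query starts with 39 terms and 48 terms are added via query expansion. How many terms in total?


Original terms: 39
Expansion terms: 48
Total = 39 + 48 = 87

87


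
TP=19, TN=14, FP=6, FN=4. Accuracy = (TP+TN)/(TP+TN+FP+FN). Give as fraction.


Accuracy = (TP + TN) / (TP + TN + FP + FN)
TP + TN = 19 + 14 = 33
Total = 19 + 14 + 6 + 4 = 43
Accuracy = 33 / 43 = 33/43

33/43


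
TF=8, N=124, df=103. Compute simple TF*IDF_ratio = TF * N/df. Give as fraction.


TF * (N/df)
= 8 * (124/103)
= 8 * 124/103
= 992/103

992/103


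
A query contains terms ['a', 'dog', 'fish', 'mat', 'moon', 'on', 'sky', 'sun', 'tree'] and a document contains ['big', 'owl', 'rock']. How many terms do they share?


Query terms: ['a', 'dog', 'fish', 'mat', 'moon', 'on', 'sky', 'sun', 'tree']
Document terms: ['big', 'owl', 'rock']
Common terms: []
Overlap count = 0

0


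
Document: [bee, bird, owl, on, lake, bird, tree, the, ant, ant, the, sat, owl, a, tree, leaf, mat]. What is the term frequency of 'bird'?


Document has 17 words
Scanning for 'bird':
Found at positions: [1, 5]
Count = 2

2


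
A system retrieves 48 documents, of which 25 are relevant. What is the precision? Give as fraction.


Precision = relevant_retrieved / total_retrieved
= 25 / 48
= 25 / (25 + 23)
= 25/48

25/48


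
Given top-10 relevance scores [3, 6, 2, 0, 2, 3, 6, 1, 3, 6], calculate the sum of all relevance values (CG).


Cumulative Gain = sum of relevance scores
Position 1: rel=3, running sum=3
Position 2: rel=6, running sum=9
Position 3: rel=2, running sum=11
Position 4: rel=0, running sum=11
Position 5: rel=2, running sum=13
Position 6: rel=3, running sum=16
Position 7: rel=6, running sum=22
Position 8: rel=1, running sum=23
Position 9: rel=3, running sum=26
Position 10: rel=6, running sum=32
CG = 32

32


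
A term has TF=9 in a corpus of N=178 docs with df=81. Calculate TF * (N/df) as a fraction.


TF * (N/df)
= 9 * (178/81)
= 9 * 178/81
= 178/9

178/9


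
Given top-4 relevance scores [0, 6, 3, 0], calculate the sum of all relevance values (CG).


Cumulative Gain = sum of relevance scores
Position 1: rel=0, running sum=0
Position 2: rel=6, running sum=6
Position 3: rel=3, running sum=9
Position 4: rel=0, running sum=9
CG = 9

9


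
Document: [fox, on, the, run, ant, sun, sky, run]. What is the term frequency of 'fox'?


Document has 8 words
Scanning for 'fox':
Found at positions: [0]
Count = 1

1


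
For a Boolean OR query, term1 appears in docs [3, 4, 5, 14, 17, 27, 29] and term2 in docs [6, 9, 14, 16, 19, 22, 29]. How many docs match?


Boolean OR: find union of posting lists
term1 docs: [3, 4, 5, 14, 17, 27, 29]
term2 docs: [6, 9, 14, 16, 19, 22, 29]
Union: [3, 4, 5, 6, 9, 14, 16, 17, 19, 22, 27, 29]
|union| = 12

12


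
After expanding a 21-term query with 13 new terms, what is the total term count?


Original terms: 21
Expansion terms: 13
Total = 21 + 13 = 34

34


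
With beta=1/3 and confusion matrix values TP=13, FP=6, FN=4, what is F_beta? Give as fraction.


P = TP/(TP+FP) = 13/19 = 13/19
R = TP/(TP+FN) = 13/17 = 13/17
beta^2 = 1/3^2 = 1/9
(1 + beta^2) = 10/9
Numerator = (1+beta^2)*P*R = 1690/2907
Denominator = beta^2*P + R = 13/171 + 13/17 = 2444/2907
F_beta = 65/94

65/94


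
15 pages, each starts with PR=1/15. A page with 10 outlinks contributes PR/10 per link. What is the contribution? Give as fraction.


Initial PR = 1/15 = 1/15
Outlinks = 10
Contribution per link = PR / outlinks
= 1/15 / 10
= 1/150

1/150


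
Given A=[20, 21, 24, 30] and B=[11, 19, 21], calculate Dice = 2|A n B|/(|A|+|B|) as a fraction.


A intersect B = [21]
|A intersect B| = 1
|A| = 4, |B| = 3
Dice = 2*1 / (4+3)
= 2 / 7 = 2/7

2/7
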